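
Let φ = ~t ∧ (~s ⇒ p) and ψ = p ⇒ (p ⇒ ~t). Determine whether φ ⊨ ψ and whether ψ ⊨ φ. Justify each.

[⇒] Assume the antecedent. If p is true, the antecedent forces (p = T, s = F, t = F) or (p = T, s = T, t = F), and p ⇒ (p ⇒ ~t) holds there. If p is false, p ⇒ (p ⇒ ~t) reduces to true regardless of the other variables. Either way p ⇒ (p ⇒ ~t) holds.

[⇐] This fails. Under p = F, s = F, t = F, the left side is false but the right side is true.

The forward direction holds; the converse fails.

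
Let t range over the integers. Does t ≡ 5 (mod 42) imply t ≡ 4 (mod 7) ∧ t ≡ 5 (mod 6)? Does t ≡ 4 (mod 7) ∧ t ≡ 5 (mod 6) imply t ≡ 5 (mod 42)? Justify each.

(⟹) This fails: t = 5 gives 5 ≡ 5 (mod 42) but 5 ≡ 5 (mod 7), so the conjunction on the right does not hold.

(⟸) This fails: t = 11 satisfies both congruences on the right (11 ≡ 4 mod 7 and 11 ≡ 5 mod 6) yet 11 ≡ 11 (mod 42), not 5.

Neither direction holds.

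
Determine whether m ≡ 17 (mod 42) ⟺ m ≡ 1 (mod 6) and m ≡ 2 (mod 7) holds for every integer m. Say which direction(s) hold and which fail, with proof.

(⇒) This fails: m = 17 gives 17 ≡ 17 (mod 42) but 17 ≡ 5 (mod 6), so the conjunction on the right does not hold.

(⇐) This fails: m = 37 satisfies both congruences on the right (37 ≡ 1 mod 6 and 37 ≡ 2 mod 7) yet 37 ≡ 37 (mod 42), not 17.

Neither implication holds.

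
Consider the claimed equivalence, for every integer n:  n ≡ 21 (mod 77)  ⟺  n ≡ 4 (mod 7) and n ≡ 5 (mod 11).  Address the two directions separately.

Both directions fail.

(⇒) This fails: n = 21 gives 21 ≡ 21 (mod 77) but 21 ≡ 0 (mod 7), so the conjunction on the right does not hold.

(⇐) This fails: n = 60 satisfies both congruences on the right (60 ≡ 4 mod 7 and 60 ≡ 5 mod 11) yet 60 ≡ 60 (mod 77), not 21.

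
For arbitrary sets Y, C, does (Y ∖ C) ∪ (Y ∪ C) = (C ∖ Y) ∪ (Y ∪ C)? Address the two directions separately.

The two sets are equal.

(⟹) Let x ∈ (Y ∖ C) ∪ (Y ∪ C). Then either x ∈ Y and x ∉ C; or x ∈ C and x ∉ Y; or x ∈ Y ∩ C. In each case x ∈ (C ∖ Y) ∪ (Y ∪ C), so (Y ∖ C) ∪ (Y ∪ C) ⊆ (C ∖ Y) ∪ (Y ∪ C).

(⟸) Let x ∈ (C ∖ Y) ∪ (Y ∪ C). Then either x ∈ Y and x ∉ C; or x ∈ C and x ∉ Y; or x ∈ Y ∩ C. In each case x ∈ (Y ∖ C) ∪ (Y ∪ C), so (C ∖ Y) ∪ (Y ∪ C) ⊆ (Y ∖ C) ∪ (Y ∪ C).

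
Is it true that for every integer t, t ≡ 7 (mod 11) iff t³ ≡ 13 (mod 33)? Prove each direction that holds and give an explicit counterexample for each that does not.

(⇒) fails; (⇐) holds.

(←) The residues r modulo 33 with r³ ≡ 13 (mod 33) are exactly {7}, and each is ≡ 7 (mod 11).

(→) This fails: take t = 18. Then 18 ≡ 7 (mod 11), but 18³ = 5832 ≡ 24 (mod 33), not 13.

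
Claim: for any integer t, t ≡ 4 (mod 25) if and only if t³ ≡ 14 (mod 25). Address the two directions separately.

Equivalent; both directions hold.

(⟹) Suppose t ≡ 4 (mod 25). Write t = 25j + 4. Then (25j + 4)³ = 15625j³ + 7500j² + 1200j + 64 = 25(625j³ + 300j² + 48j + 2) + 14, so t³ ≡ 14 (mod 25).

(⟸) Conversely, suppose t³ ≡ 14 (mod 25). The only residue r in {0, …, 24} with r³ ≡ 14 (mod 25) is r = 4, so t ≡ 4 (mod 25).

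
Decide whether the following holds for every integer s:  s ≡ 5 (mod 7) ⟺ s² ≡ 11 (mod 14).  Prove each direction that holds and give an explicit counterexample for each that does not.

(⇒) This fails: take s = 12. Then 12 ≡ 5 (mod 7), but 12² = 144 ≡ 4 (mod 14), not 11.

(⇐) This fails: take s = 9. Then 9² = 81 ≡ 11 (mod 14), yet 9 ≡ 2 (mod 7), not 5.

(⇒) fails and (⇐) fails.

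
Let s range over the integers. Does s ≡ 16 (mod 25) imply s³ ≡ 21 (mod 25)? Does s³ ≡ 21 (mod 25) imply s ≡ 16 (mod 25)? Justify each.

(→) Suppose s ≡ 16 (mod 25). Write s = 25j + 16. Then (25j + 16)³ = 15625j³ + 30000j² + 19200j + 4096 = 25(625j³ + 1200j² + 768j + 163) + 21, so s³ ≡ 21 (mod 25).

(←) Conversely, suppose s³ ≡ 21 (mod 25). The only residue r in {0, …, 24} with r³ ≡ 21 (mod 25) is r = 16, so s ≡ 16 (mod 25).

Both directions hold.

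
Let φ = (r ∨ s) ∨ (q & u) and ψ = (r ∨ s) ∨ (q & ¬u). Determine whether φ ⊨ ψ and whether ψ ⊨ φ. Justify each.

Forward direction. This fails. Under u = T, s = F, q = T, r = F, the left side is true but the right side is false.

Converse. This fails. Under u = F, s = F, q = T, r = F, the left side is false but the right side is true.

Both directions fail.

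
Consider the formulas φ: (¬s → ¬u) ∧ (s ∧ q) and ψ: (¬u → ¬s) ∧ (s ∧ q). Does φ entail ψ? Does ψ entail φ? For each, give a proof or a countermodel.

(⇒) This fails. Under s = T, u = F, q = T, the left side is true but the right side is false.

(⇐) Assume the antecedent. If s is true, the antecedent forces (s = T, u = T, q = T), and (¬s → ¬u) ∧ (s ∧ q) holds there. If s is false, the antecedent cannot hold. Either way (¬s → ¬u) ∧ (s ∧ q) holds.

The forward direction fails; the converse holds.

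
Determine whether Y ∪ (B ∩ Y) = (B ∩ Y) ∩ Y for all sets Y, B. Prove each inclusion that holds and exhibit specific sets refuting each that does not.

The sets are not equal: only the reverse inclusion holds.

(⊇) Let x ∈ (B ∩ Y) ∩ Y. Then x ∈ Y ∩ B, from which x ∈ Y ∪ (B ∩ Y).

(⊆) This inclusion fails. Take Y = {1}, B = ∅; then 1 ∈ Y ∪ (B ∩ Y) but 1 ∉ (B ∩ Y) ∩ Y.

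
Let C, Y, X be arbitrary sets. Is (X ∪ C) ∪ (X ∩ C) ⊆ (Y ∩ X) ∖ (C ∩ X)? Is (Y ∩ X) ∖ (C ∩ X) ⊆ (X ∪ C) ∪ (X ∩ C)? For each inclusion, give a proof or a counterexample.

(⊇) Let x ∈ (Y ∩ X) ∖ (C ∩ X). Then x ∈ Y ∩ X and x ∉ C, from which x ∈ (X ∪ C) ∪ (X ∩ C).

(⊆) This inclusion fails. Take C = {1}, Y = ∅, X = ∅; then 1 ∈ (X ∪ C) ∪ (X ∩ C) but 1 ∉ (Y ∩ X) ∖ (C ∩ X).

(⊆) fails; (⊇) holds.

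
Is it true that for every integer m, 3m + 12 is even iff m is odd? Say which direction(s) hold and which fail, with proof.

Both directions fail.

Forward direction. This fails: m = 2 gives 3m + 12 = 18, which is even, but 2 is even, not odd.

Converse. This also fails: m = 3 is odd, but 3m + 12 = 21 is odd, not even.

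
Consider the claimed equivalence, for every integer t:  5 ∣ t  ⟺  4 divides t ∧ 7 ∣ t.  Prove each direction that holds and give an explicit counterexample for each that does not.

(→) This fails: take t = 5. Certainly 5 ∣ 5, but 4 ∤ 5.

(←) This fails: take t = 28. Both 4 ∣ 28 and 7 ∣ 28, yet 28 is not a multiple of 5 (since 28 = 5·5 + 3), so 5 ∤ 28.

Neither direction holds.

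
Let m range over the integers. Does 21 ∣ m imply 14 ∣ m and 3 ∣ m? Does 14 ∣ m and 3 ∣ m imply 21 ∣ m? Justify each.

(⇒) fails; (⇐) holds.

[⇒] This fails: take m = 21. Certainly 21 ∣ 21, but 14 ∤ 21.

[⇐] Suppose 14 ∣ m and 3 ∣ m. Any common multiple of 14 and 3 is a multiple of their lcm; here gcd(14, 3) = 1, so lcm(14, 3) = 14·3 = 42, so 42 ∣ m. Since 21 ∣ 42, it follows that 21 ∣ m.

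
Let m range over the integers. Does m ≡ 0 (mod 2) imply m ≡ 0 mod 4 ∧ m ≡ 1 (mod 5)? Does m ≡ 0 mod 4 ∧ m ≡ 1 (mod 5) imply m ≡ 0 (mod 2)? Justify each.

[⇐] If m ≡ 0 (mod 4) and m ≡ 1 (mod 5), then by the Chinese remainder theorem m ≡ 16 (mod 20). Since 16 ≡ 0 (mod 2) and 2 ∣ 20, we get m ≡ 0 (mod 2).

[⇒] This fails: m = 0 gives 0 ≡ 0 (mod 2) but 0 ≡ 0 (mod 5), so the conjunction on the right does not hold.

(⇒) fails; (⇐) holds.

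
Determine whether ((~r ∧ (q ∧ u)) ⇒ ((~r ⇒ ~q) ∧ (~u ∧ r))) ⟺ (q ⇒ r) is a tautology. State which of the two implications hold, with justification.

Not equivalent: only (⇐) holds.

(→) This fails. Under q = T, r = F, u = F, the left side is true but the right side is false.

(←) Assume the antecedent. If q is true, the antecedent forces (q = T, r = T, u = F) or (q = T, r = T, u = T), and the consequent holds there. If q is false, the consequent reduces to true regardless of the other variables. Either way the consequent holds.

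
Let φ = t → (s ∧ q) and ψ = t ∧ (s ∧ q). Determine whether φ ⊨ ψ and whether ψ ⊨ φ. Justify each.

Not equivalent: only (⇐) holds.

Forward direction. This fails. Under q = F, t = F, s = F, the left side is true but the right side is false.

Converse. Assume the antecedent. If q is true, the antecedent forces (q = T, t = T, s = T), and t → (s ∧ q) holds there. If q is false, the antecedent cannot hold. Either way t → (s ∧ q) holds.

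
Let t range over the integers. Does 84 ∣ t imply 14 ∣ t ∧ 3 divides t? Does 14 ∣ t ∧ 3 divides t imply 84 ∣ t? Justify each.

(⇒) holds; (⇐) fails.

[⇐] This fails: take t = 42. Both 14 ∣ 42 and 3 ∣ 42, yet 42 is not a multiple of 84 (since 42 = 0·84 + 42), so 84 ∤ 42.

[⇒] If 84 ∣ t, write t = 84q. Since 84 = 6·14, t = 14·(6q), so 14 ∣ t; and since 84 = 28·3, t = 3·(28q), so 3 ∣ t.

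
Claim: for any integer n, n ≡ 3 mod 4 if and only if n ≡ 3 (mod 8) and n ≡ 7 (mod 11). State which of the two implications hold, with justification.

(←) If n ≡ 3 (mod 8) and n ≡ 7 (mod 11), then by the Chinese remainder theorem n ≡ 51 (mod 88). Since 51 ≡ 3 (mod 4) and 4 ∣ 88, we get n ≡ 3 (mod 4).

(→) This fails: n = 3 gives 3 ≡ 3 (mod 4) but 3 ≡ 3 (mod 11), so the conjunction on the right does not hold.

The forward direction fails; the converse holds.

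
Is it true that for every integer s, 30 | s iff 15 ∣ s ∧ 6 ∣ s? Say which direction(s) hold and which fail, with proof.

[⇒] If 30 ∣ s, write s = 30q. Since 30 = 2·15, s = 15·(2q), so 15 ∣ s; and since 30 = 5·6, s = 6·(5q), so 6 ∣ s.

[⇐] Suppose 15 ∣ s and 6 ∣ s. Any common multiple of 15 and 6 is a multiple of their lcm; here lcm(15, 6) = 15·6/gcd(15, 6) = 90/3 = 30, so 30 ∣ s.

Equivalent; both directions hold.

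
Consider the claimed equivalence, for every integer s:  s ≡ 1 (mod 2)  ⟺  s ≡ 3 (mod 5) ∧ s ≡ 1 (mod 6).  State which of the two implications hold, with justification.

Only the reverse direction holds.

[⇒] This fails: s = 1 gives 1 ≡ 1 (mod 2) but 1 ≡ 1 (mod 5), so the conjunction on the right does not hold.

[⇐] Conversely, if s ≡ 3 (mod 5) and s ≡ 1 (mod 6), then by the Chinese remainder theorem s ≡ 13 (mod 30). Since 13 ≡ 1 (mod 2) and 2 ∣ 30, we get s ≡ 1 (mod 2).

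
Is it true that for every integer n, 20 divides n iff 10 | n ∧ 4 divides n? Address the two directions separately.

(→) If 20 ∣ n, write n = 20q. Since 20 = 2·10, n = 10·(2q), so 10 ∣ n; and since 20 = 5·4, n = 4·(5q), so 4 ∣ n.

(←) Suppose 10 ∣ n and 4 ∣ n. Any common multiple of 10 and 4 is a multiple of their lcm; here lcm(10, 4) = 10·4/gcd(10, 4) = 40/2 = 20, so 20 ∣ n.

The biconditional holds.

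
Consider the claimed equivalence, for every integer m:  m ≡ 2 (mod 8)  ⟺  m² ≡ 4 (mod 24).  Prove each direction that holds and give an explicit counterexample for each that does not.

Neither implication holds.

Forward direction. This fails: take m = 18. Then 18 ≡ 2 (mod 8), but 18² = 324 ≡ 12 (mod 24), not 4.

Converse. This fails: take m = 14. Then 14² = 196 ≡ 4 (mod 24), yet 14 ≡ 6 (mod 8), not 2.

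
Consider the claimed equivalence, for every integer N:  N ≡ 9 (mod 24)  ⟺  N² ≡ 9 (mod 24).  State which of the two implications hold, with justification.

(⇒) holds; (⇐) fails.

Forward direction. Suppose N ≡ 9 (mod 24). Write N = 24j + 9. Then (24j + 9)² = 576j² + 432j + 81 = 24(24j² + 18j + 3) + 9, so N² ≡ 9 (mod 24).

Converse. This fails: take N = 3. Then 3² = 9 ≡ 9 (mod 24), yet 3 ≡ 3 (mod 24), not 9.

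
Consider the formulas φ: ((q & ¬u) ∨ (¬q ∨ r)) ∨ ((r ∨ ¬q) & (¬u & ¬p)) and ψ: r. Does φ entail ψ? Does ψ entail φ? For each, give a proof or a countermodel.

Only the converse holds.

Forward direction. This fails. Under p = F, q = F, u = F, r = F, the left side is true but the right side is false.

Converse. Assume the antecedent. If r is true, the consequent reduces to true regardless of the other variables. If r is false, the antecedent cannot hold. Either way the consequent holds.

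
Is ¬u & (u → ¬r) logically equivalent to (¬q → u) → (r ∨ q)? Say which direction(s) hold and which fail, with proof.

Only the forward implication holds.

Forward direction. Assume the antecedent. If r is true, (¬q → u) → (r ∨ q) reduces to true regardless of the other variables. If r is false, the antecedent forces (r = F, q = F, u = F) or (r = F, q = T, u = F), and (¬q → u) → (r ∨ q) holds there. Either way (¬q → u) → (r ∨ q) holds.

Converse. This fails. Under r = T, q = F, u = T, the left side is false but the right side is true.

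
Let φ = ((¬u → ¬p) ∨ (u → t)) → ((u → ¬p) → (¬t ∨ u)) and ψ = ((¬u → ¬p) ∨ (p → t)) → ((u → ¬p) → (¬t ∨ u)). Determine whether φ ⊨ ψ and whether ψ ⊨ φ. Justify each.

Equivalent; both directions hold.

(⟸) Assume the antecedent. If u is true, the consequent reduces to true regardless of the other variables. If u is false, the antecedent forces (p = F, u = F, t = F) or (p = T, u = F, t = F), and the consequent holds there. Either way the consequent holds.

(⟹) Assume the antecedent. If u is true, the consequent reduces to true regardless of the other variables. If u is false, the antecedent forces (p = F, u = F, t = F) or (p = T, u = F, t = F), and the consequent holds there. Either way the consequent holds.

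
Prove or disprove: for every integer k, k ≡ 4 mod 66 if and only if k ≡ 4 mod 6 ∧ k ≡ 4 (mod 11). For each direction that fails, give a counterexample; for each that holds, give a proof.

The biconditional holds.

[⇒] Suppose k ≡ 4 (mod 66); write k = 66j + 4. Since 6 ∣ 66, reducing mod 6 gives k ≡ 4 (mod 6); since 11 ∣ 66, reducing mod 11 gives k ≡ 4 (mod 11).

[⇐] Conversely, if k ≡ 4 (mod 6) and k ≡ 4 (mod 11), then by the Chinese remainder theorem k ≡ 4 (mod 66). This is exactly k ≡ 4 (mod 66).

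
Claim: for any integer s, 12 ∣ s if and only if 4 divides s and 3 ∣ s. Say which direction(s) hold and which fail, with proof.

Both directions hold.

(⇐) Suppose 4 ∣ s and 3 ∣ s. Any common multiple of 4 and 3 is a multiple of their lcm; here gcd(4, 3) = 1, so lcm(4, 3) = 4·3 = 12, so 12 ∣ s.

(⇒) If 12 ∣ s, write s = 12q. Since 12 = 3·4, s = 4·(3q), so 4 ∣ s; and since 12 = 4·3, s = 3·(4q), so 3 ∣ s.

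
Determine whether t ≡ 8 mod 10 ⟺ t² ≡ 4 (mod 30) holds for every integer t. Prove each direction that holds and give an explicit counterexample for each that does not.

[⇒] This fails: take t = 18. Then 18 ≡ 8 (mod 10), but 18² = 324 ≡ 24 (mod 30), not 4.

[⇐] This fails: take t = 2. Then 2² = 4 ≡ 4 (mod 30), yet 2 ≡ 2 (mod 10), not 8.

Both directions fail.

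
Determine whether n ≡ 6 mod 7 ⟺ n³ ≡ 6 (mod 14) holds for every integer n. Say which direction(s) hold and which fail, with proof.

Both directions fail.

(→) This fails: take n = 13. Then 13 ≡ 6 (mod 7), but 13³ = 2197 ≡ 13 (mod 14), not 6.

(←) This fails: take n = 10. Then 10³ = 1000 ≡ 6 (mod 14), yet 10 ≡ 3 (mod 7), not 6.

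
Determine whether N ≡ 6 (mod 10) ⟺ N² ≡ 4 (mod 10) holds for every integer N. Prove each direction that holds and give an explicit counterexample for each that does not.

Neither direction holds.

(⟹) This fails: take N = 6. Then 6 ≡ 6 (mod 10), but 6² = 36 ≡ 6 (mod 10), not 4.

(⟸) This fails: take N = 2. Then 2² = 4 ≡ 4 (mod 10), yet 2 ≡ 2 (mod 10), not 6.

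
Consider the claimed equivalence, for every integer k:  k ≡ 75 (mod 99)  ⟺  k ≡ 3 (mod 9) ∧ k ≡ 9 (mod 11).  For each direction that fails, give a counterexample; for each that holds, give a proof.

Both implications hold.

(←) If k ≡ 3 (mod 9) and k ≡ 9 (mod 11), then by the Chinese remainder theorem k ≡ 75 (mod 99). This is exactly k ≡ 75 (mod 99).

(→) Suppose k ≡ 75 (mod 99); write k = 99j + 75. Since 9 ∣ 99, reducing mod 9 gives k ≡ 75 ≡ 3 (mod 9); since 11 ∣ 99, reducing mod 11 gives k ≡ 75 ≡ 9 (mod 11).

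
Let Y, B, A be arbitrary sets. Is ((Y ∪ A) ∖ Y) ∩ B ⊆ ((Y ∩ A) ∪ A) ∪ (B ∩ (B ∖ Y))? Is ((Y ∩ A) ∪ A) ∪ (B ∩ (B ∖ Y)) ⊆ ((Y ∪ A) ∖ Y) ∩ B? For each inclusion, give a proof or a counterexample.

(⊆) holds; (⊇) fails.

(⟹) Let x ∈ ((Y ∪ A) ∖ Y) ∩ B. Then x ∈ B ∩ A and x ∉ Y, from which x ∈ ((Y ∩ A) ∪ A) ∪ (B ∩ (B ∖ Y)).

(⟸) This inclusion fails. Take Y = ∅, B = {1}, A = ∅; then 1 ∈ ((Y ∩ A) ∪ A) ∪ (B ∩ (B ∖ Y)) but 1 ∉ ((Y ∪ A) ∖ Y) ∩ B.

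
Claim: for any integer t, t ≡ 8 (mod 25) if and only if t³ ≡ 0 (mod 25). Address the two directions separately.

[⇒] This fails: take t = 8. Then 8 ≡ 8 (mod 25), but 8³ = 512 ≡ 12 (mod 25), not 0.

[⇐] This fails: take t = 0. Then 0³ = 0 ≡ 0 (mod 25), yet 0 ≡ 0 (mod 25), not 8.

Neither direction holds.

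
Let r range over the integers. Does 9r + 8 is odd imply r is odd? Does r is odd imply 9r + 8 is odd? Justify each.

[⇒] Suppose 9r + 8 is odd. Since 9 is odd, 9r and r have the same parity, so 9r + 8 ≡ r + 8 (mod 2). As 8 is even, 9r + 8 is odd exactly when r is odd. Thus r is odd.

[⇐] Conversely, suppose r is odd; write r = 2j + 1. Then 9r + 8 = 9·(2j + 1) + 8 = 2·9j + 17, which is odd.

Both directions hold; the statement is true.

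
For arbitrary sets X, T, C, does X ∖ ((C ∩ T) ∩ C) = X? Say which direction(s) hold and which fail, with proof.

The sets are not equal: only the forward inclusion holds.

(⊇) This inclusion fails. Take X = {1}, T = {1}, C = {1}; then 1 ∈ X but 1 ∉ X ∖ ((C ∩ T) ∩ C).

(⊆) Let x ∈ X ∖ ((C ∩ T) ∩ C). Then either x ∈ X and x ∉ T, C; or x ∈ X ∩ T and x ∉ C; or x ∈ X ∩ C and x ∉ T. In each case x ∈ X, so X ∖ ((C ∩ T) ∩ C) ⊆ X.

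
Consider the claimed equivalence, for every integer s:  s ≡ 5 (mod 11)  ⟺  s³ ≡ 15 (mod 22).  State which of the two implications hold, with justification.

(⇒) fails; (⇐) holds.

(⟹) This fails: take s = 16. Then 16 ≡ 5 (mod 11), but 16³ = 4096 ≡ 4 (mod 22), not 15.

(⟸) Conversely, the residues r modulo 22 with r³ ≡ 15 (mod 22) are exactly {5}, and each is ≡ 5 (mod 11).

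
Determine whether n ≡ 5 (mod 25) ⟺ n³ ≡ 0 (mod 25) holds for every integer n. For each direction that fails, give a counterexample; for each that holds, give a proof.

The forward direction holds; the converse fails.

(⟹) Suppose n ≡ 5 (mod 25). Write n = 25j + 5. Then (25j + 5)³ = 15625j³ + 9375j² + 1875j + 125 = 25(625j³ + 375j² + 75j + 5) + 0, so n³ ≡ 0 (mod 25).

(⟸) This fails: take n = 0. Then 0³ = 0 ≡ 0 (mod 25), yet 0 ≡ 0 (mod 25), not 5.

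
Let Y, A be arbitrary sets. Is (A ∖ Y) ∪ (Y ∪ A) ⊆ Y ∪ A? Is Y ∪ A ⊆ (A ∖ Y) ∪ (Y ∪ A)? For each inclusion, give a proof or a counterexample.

Both inclusions hold; the sets are equal.

(⊆) Let x ∈ (A ∖ Y) ∪ (Y ∪ A). Then either x ∈ Y and x ∉ A; or x ∈ A and x ∉ Y; or x ∈ Y ∩ A. In each case x ∈ Y ∪ A, so (A ∖ Y) ∪ (Y ∪ A) ⊆ Y ∪ A.

(⊇) Let x ∈ Y ∪ A. Then either x ∈ Y and x ∉ A; or x ∈ A and x ∉ Y; or x ∈ Y ∩ A. In each case x ∈ (A ∖ Y) ∪ (Y ∪ A), so Y ∪ A ⊆ (A ∖ Y) ∪ (Y ∪ A).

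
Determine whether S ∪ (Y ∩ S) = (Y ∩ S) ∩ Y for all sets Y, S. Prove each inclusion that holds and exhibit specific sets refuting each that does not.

Only the reverse inclusion holds.

(⊆) This inclusion fails. Take Y = ∅, S = {1}; then 1 ∈ S ∪ (Y ∩ S) but 1 ∉ (Y ∩ S) ∩ Y.

(⊇) Let x ∈ (Y ∩ S) ∩ Y. Then x ∈ Y ∩ S, from which x ∈ S ∪ (Y ∩ S).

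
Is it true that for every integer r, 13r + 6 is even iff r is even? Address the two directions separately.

Both directions hold.

Forward direction. Suppose 13r + 6 is even. Since 13 is odd, 13r and r have the same parity, so 13r + 6 ≡ r + 6 (mod 2). As 6 is even, 13r + 6 is even exactly when r is even. Thus r is even.

Converse. Suppose r is even; write r = 2j. Then 13r + 6 = 13·(2j) + 6 = 2·13j + 6, which is even.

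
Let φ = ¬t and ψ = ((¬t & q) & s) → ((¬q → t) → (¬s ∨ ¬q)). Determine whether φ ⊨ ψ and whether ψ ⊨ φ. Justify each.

(⟹) This fails. Under s = T, t = F, q = T, the left side is true but the right side is false.

(⟸) This fails. Under s = F, t = T, q = F, the left side is false but the right side is true.

Both directions fail.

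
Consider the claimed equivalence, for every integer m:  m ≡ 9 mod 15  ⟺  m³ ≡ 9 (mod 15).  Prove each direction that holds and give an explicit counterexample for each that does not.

(⇐) Suppose m³ ≡ 9 (mod 15). The only residue r in {0, …, 14} with r³ ≡ 9 (mod 15) is r = 9, so m ≡ 9 (mod 15).

(⇒) Suppose m ≡ 9 mod 15. Write m = 15j + 9. Then (15j + 9)³ = 3375j³ + 6075j² + 3645j + 729 = 15(225j³ + 405j² + 243j + 48) + 9, so m³ ≡ 9 (mod 15).

Both directions hold; the statement is true.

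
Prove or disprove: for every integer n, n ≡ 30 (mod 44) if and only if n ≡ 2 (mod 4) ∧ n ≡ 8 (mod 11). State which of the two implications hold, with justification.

[⇒] Suppose n ≡ 30 (mod 44); write n = 44j + 30. Since 4 ∣ 44, reducing mod 4 gives n ≡ 30 ≡ 2 (mod 4); since 11 ∣ 44, reducing mod 11 gives n ≡ 30 ≡ 8 (mod 11).

[⇐] Conversely, if n ≡ 2 (mod 4) and n ≡ 8 (mod 11), then by the Chinese remainder theorem n ≡ 30 (mod 44). This is exactly n ≡ 30 (mod 44).

Both directions hold.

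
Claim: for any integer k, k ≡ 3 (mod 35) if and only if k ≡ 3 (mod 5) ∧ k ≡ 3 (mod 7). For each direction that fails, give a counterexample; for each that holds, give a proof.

Both directions hold.

Converse. If k ≡ 3 (mod 5) and k ≡ 3 (mod 7), then by the Chinese remainder theorem k ≡ 3 (mod 35). This is exactly k ≡ 3 (mod 35).

Forward direction. Suppose k ≡ 3 (mod 35); write k = 35j + 3. Since 5 ∣ 35, reducing mod 5 gives k ≡ 3 (mod 5); since 7 ∣ 35, reducing mod 7 gives k ≡ 3 (mod 7).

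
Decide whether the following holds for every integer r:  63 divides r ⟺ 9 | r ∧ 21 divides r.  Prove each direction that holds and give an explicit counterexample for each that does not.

The biconditional holds.

(⇒) If 63 ∣ r, write r = 63q. Since 63 = 7·9, r = 9·(7q), so 9 ∣ r; and since 63 = 3·21, r = 21·(3q), so 21 ∣ r.

(⇐) Suppose 9 ∣ r and 21 ∣ r. Any common multiple of 9 and 21 is a multiple of their lcm; here lcm(9, 21) = 9·21/gcd(9, 21) = 189/3 = 63, so 63 ∣ r.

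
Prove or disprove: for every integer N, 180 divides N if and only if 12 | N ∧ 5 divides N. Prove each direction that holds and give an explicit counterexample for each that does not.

(→) If 180 ∣ N, write N = 180q. Since 180 = 15·12, N = 12·(15q), so 12 ∣ N; and since 180 = 36·5, N = 5·(36q), so 5 ∣ N.

(←) This fails: take N = 60. Both 12 ∣ 60 and 5 ∣ 60, yet 60 is not a multiple of 180 (since 60 = 0·180 + 60), so 180 ∤ 60.

(⇒) holds; (⇐) fails.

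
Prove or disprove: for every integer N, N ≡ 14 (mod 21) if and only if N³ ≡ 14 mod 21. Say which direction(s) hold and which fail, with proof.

Both directions hold.

(→) Suppose N ≡ 14 (mod 21). Write N = 21j + 14. Then (21j + 14)³ = 9261j³ + 18522j² + 12348j + 2744 = 21(441j³ + 882j² + 588j + 130) + 14, so N³ ≡ 14 (mod 21).

(←) Conversely, suppose N³ ≡ 14 (mod 21). The only residue r in {0, …, 20} with r³ ≡ 14 (mod 21) is r = 14, so N ≡ 14 (mod 21).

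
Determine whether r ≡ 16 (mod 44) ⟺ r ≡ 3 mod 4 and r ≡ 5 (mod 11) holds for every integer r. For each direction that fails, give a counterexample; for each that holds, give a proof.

[⇒] This fails: r = 16 gives 16 ≡ 16 (mod 44) but 16 ≡ 0 (mod 4), so the conjunction on the right does not hold.

[⇐] This fails: r = 27 satisfies both congruences on the right (27 ≡ 3 mod 4 and 27 ≡ 5 mod 11) yet 27 ≡ 27 (mod 44), not 16.

Neither implication holds.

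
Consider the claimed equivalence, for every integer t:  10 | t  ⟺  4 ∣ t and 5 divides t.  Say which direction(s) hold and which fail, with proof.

The forward direction fails; the converse holds.

[⇒] This fails: take t = 10. Certainly 10 ∣ 10, but 4 ∤ 10.

[⇐] Suppose 4 ∣ t and 5 ∣ t. Any common multiple of 4 and 5 is a multiple of their lcm; here gcd(4, 5) = 1, so lcm(4, 5) = 4·5 = 20, so 20 ∣ t. Since 10 ∣ 20, it follows that 10 ∣ t.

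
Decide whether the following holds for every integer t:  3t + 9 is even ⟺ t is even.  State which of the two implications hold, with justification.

Neither direction holds.

[⇒] This fails: t = 3 gives 3t + 9 = 18, which is even, but 3 is odd, not even.

[⇐] This also fails: t = 0 is even, but 3t + 9 = 9 is odd, not even.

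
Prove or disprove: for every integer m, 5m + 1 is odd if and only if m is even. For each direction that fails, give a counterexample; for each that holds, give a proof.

(⇒) Suppose 5m + 1 is odd. Since 5 is odd, 5m and m have the same parity, so 5m + 1 ≡ m + 1 (mod 2). As 1 is odd, 5m + 1 is odd exactly when m is even. Thus m is even.

(⇐) Conversely, suppose m is even; write m = 2j. Then 5m + 1 = 5·(2j) + 1 = 2·5j + 1, which is odd.

Equivalent; both directions hold.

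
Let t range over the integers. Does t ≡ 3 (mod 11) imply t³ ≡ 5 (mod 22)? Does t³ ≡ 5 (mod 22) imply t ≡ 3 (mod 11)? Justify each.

Only the reverse direction holds.

(⟹) This fails: take t = 14. Then 14 ≡ 3 (mod 11), but 14³ = 2744 ≡ 16 (mod 22), not 5.

(⟸) Conversely, the residues r modulo 22 with r³ ≡ 5 (mod 22) are exactly {3}, and each is ≡ 3 (mod 11).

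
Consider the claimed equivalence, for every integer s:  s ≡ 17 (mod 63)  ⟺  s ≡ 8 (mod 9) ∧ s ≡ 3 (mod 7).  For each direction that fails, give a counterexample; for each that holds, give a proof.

(⟸) If s ≡ 8 (mod 9) and s ≡ 3 (mod 7), then by the Chinese remainder theorem s ≡ 17 (mod 63). This is exactly s ≡ 17 (mod 63).

(⟹) Suppose s ≡ 17 (mod 63); write s = 63j + 17. Since 9 ∣ 63, reducing mod 9 gives s ≡ 17 ≡ 8 (mod 9); since 7 ∣ 63, reducing mod 7 gives s ≡ 17 ≡ 3 (mod 7).

The biconditional holds.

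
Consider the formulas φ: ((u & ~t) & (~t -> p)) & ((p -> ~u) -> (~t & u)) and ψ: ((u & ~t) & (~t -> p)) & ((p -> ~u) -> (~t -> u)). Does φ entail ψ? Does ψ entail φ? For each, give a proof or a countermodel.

Both implications hold.

(⟹) Assume the antecedent. If u is true, the antecedent forces (u = T, p = T, t = F), and the consequent holds there. If u is false, the antecedent cannot hold. Either way the consequent holds.

(⟸) Assume the antecedent. If u is true, the antecedent forces (u = T, p = T, t = F), and the consequent holds there. If u is false, the antecedent cannot hold. Either way the consequent holds.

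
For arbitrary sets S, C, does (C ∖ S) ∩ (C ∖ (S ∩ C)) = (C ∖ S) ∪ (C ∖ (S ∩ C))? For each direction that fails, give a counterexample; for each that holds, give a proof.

Both inclusions hold.

Forward inclusion. Let x ∈ (C ∖ S) ∩ (C ∖ (S ∩ C)). Then x ∈ C and x ∉ S, from which x ∈ (C ∖ S) ∪ (C ∖ (S ∩ C)).

Reverse inclusion. Let x ∈ (C ∖ S) ∪ (C ∖ (S ∩ C)). Then x ∈ C and x ∉ S, from which x ∈ (C ∖ S) ∩ (C ∖ (S ∩ C)).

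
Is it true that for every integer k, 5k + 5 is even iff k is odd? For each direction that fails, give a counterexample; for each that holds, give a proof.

[⇐] Suppose k is odd; write k = 2j + 1. Then 5k + 5 = 5·(2j + 1) + 5 = 2·5j + 10, which is even.

[⇒] Suppose 5k + 5 is even. Since 5 is odd, 5k and k have the same parity, so 5k + 5 ≡ k + 5 (mod 2). As 5 is odd, 5k + 5 is even exactly when k is odd. Thus k is odd.

Equivalent; both directions hold.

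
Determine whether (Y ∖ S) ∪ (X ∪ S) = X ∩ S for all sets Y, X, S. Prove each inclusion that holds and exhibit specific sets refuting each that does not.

The sets are not equal: only the reverse inclusion holds.

(⊆) This inclusion fails. Take Y = {1}, X = ∅, S = ∅; then 1 ∈ (Y ∖ S) ∪ (X ∪ S) but 1 ∉ X ∩ S.

(⊇) Let x ∈ X ∩ S. Then either x ∈ X ∩ S and x ∉ Y; or x ∈ Y ∩ X ∩ S. In each case x ∈ (Y ∖ S) ∪ (X ∪ S), so X ∩ S ⊆ (Y ∖ S) ∪ (X ∪ S).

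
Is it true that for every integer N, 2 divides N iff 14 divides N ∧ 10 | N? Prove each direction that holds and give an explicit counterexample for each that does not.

(←) Suppose 14 ∣ N and 10 ∣ N. Any common multiple of 14 and 10 is a multiple of their lcm; here lcm(14, 10) = 14·10/gcd(14, 10) = 140/2 = 70, so 70 ∣ N. Since 2 ∣ 70, it follows that 2 ∣ N.

(→) This fails: take N = 2. Certainly 2 ∣ 2, but 14 ∤ 2.

Only the converse holds.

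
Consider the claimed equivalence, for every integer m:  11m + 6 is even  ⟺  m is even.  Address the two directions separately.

(→) Suppose 11m + 6 is even. Since 11 is odd, 11m and m have the same parity, so 11m + 6 ≡ m + 6 (mod 2). As 6 is even, 11m + 6 is even exactly when m is even. Thus m is even.

(←) Conversely, suppose m is even; write m = 2j. Then 11m + 6 = 11·(2j) + 6 = 2·11j + 6, which is even.

Both implications hold.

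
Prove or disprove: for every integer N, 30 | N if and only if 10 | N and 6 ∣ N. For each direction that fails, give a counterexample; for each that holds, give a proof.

(→) If 30 ∣ N, write N = 30q. Since 30 = 3·10, N = 10·(3q), so 10 ∣ N; and since 30 = 5·6, N = 6·(5q), so 6 ∣ N.

(←) Suppose 10 ∣ N and 6 ∣ N. Any common multiple of 10 and 6 is a multiple of their lcm; here lcm(10, 6) = 10·6/gcd(10, 6) = 60/2 = 30, so 30 ∣ N.

Both directions hold; the statement is true.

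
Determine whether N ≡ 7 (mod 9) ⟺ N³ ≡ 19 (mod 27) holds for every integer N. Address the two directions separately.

(⇒) Suppose N ≡ 7 (mod 9). Working modulo 27, N ∈ {7, 16, 25}; for each such r, r³ ≡ 19 (mod 27).

(⇐) Conversely, the residues r modulo 27 with r³ ≡ 19 (mod 27) are exactly {7, 16, 25}, and each is ≡ 7 (mod 9).

Both directions hold.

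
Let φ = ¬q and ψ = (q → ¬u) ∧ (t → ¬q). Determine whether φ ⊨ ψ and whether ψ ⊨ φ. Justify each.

Only the forward direction holds.

(⇒) Assume the antecedent. If u is true, the antecedent forces (u = T, q = F, t = F) or (u = T, q = F, t = T), and (q → ¬u) ∧ (t → ¬q) holds there. If u is false, the antecedent forces (u = F, q = F, t = F) or (u = F, q = F, t = T), and (q → ¬u) ∧ (t → ¬q) holds there. Either way (q → ¬u) ∧ (t → ¬q) holds.

(⇐) This fails. Under u = F, q = T, t = F, the left side is false but the right side is true.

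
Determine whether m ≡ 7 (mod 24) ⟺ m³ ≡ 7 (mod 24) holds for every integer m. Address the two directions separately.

(⇒) Suppose m ≡ 7 (mod 24). Write m = 24j + 7. Then (24j + 7)³ = 13824j³ + 12096j² + 3528j + 343 = 24(576j³ + 504j² + 147j + 14) + 7, so m³ ≡ 7 (mod 24).

(⇐) Conversely, suppose m³ ≡ 7 (mod 24). The only residue r in {0, …, 23} with r³ ≡ 7 (mod 24) is r = 7, so m ≡ 7 (mod 24).

Both directions hold; the statement is true.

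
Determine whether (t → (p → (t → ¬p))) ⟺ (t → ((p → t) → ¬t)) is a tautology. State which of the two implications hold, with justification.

(⇒) fails; (⇐) holds.

Forward direction. This fails. Under t = T, p = F, the left side is true but the right side is false.

Converse. Assume the antecedent. If t is true, the antecedent cannot hold. If t is false, t → (p → (t → ¬p)) reduces to true regardless of the other variables. Either way t → (p → (t → ¬p)) holds.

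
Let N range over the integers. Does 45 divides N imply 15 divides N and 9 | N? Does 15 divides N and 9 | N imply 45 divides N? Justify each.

Both implications hold.

(⟹) If 45 ∣ N, write N = 45q. Since 45 = 3·15, N = 15·(3q), so 15 ∣ N; and since 45 = 5·9, N = 9·(5q), so 9 ∣ N.

(⟸) Suppose 15 ∣ N and 9 ∣ N. Any common multiple of 15 and 9 is a multiple of their lcm; here lcm(15, 9) = 15·9/gcd(15, 9) = 135/3 = 45, so 45 ∣ N.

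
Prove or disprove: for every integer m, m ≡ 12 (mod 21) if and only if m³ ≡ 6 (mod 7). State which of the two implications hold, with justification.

Not equivalent: only (⇒) holds.

[⇒] Suppose m ≡ 12 (mod 21). Then m³ ≡ 12³ = 1728 (mod 21), and since 7 ∣ 21, also m³ ≡ 6 (mod 7).

[⇐] This fails: take m = 3. Then 3³ = 27 ≡ 6 (mod 7), yet 3 ≡ 3 (mod 21), not 12.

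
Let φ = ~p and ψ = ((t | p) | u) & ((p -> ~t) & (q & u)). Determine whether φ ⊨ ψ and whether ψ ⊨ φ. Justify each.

(⟹) This fails. Under p = F, t = F, u = F, q = F, the left side is true but the right side is false.

(⟸) This fails. Under p = T, t = F, u = T, q = T, the left side is false but the right side is true.

(⇒) fails and (⇐) fails.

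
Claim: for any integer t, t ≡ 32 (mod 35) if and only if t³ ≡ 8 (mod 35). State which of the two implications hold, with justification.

(⇒) holds; (⇐) fails.

[⇒] Suppose t ≡ 32 (mod 35). Write t = 35j + 32. Then (35j + 32)³ = 42875j³ + 117600j² + 107520j + 32768 = 35(1225j³ + 3360j² + 3072j + 936) + 8, so t³ ≡ 8 (mod 35).

[⇐] This fails: take t = 2. Then 2³ = 8 ≡ 8 (mod 35), yet 2 ≡ 2 (mod 35), not 32.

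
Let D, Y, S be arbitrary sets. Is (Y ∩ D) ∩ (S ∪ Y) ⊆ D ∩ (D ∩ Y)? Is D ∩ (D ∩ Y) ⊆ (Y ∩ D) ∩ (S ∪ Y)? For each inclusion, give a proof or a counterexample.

Both inclusions hold.

(⊆) Let x ∈ (Y ∩ D) ∩ (S ∪ Y). Then either x ∈ D ∩ Y and x ∉ S; or x ∈ D ∩ Y ∩ S. In each case x ∈ D ∩ (D ∩ Y), so (Y ∩ D) ∩ (S ∪ Y) ⊆ D ∩ (D ∩ Y).

(⊇) Let x ∈ D ∩ (D ∩ Y). Then either x ∈ D ∩ Y and x ∉ S; or x ∈ D ∩ Y ∩ S. In each case x ∈ (Y ∩ D) ∩ (S ∪ Y), so D ∩ (D ∩ Y) ⊆ (Y ∩ D) ∩ (S ∪ Y).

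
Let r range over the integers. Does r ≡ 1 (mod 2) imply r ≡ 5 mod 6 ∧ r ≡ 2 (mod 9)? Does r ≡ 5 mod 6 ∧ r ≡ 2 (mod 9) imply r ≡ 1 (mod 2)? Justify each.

(⟹) This fails: r = 1 gives 1 ≡ 1 (mod 2) but 1 ≡ 1 (mod 6), so the conjunction on the right does not hold.

(⟸) Conversely, if r ≡ 5 (mod 6) and r ≡ 2 (mod 9), then by the Chinese remainder theorem r ≡ 11 (mod 18). Since 11 ≡ 1 (mod 2) and 2 ∣ 18, we get r ≡ 1 (mod 2).

(⇒) fails; (⇐) holds.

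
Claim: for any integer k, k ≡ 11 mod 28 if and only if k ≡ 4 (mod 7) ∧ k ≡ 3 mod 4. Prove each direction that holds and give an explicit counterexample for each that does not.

(→) Suppose k ≡ 11 (mod 28); write k = 28j + 11. Since 7 ∣ 28, reducing mod 7 gives k ≡ 11 ≡ 4 (mod 7); since 4 ∣ 28, reducing mod 4 gives k ≡ 11 ≡ 3 (mod 4).

(←) Conversely, if k ≡ 4 (mod 7) and k ≡ 3 (mod 4), then by the Chinese remainder theorem k ≡ 11 (mod 28). This is exactly k ≡ 11 (mod 28).

Equivalent; both directions hold.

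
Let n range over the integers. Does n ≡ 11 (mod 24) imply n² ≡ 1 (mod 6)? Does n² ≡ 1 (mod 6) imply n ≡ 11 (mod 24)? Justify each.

(⇒) holds; (⇐) fails.

(⟹) Suppose n ≡ 11 (mod 24). Then n² ≡ 11² = 121 (mod 24), and since 6 ∣ 24, also n² ≡ 1 (mod 6).

(⟸) This fails: take n = 1. Then 1² = 1 ≡ 1 (mod 6), yet 1 ≡ 1 (mod 24), not 11.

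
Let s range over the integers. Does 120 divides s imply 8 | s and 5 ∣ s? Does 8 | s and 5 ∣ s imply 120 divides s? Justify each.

(⟸) This fails: take s = 40. Both 8 ∣ 40 and 5 ∣ 40, yet 40 is not a multiple of 120 (since 40 = 0·120 + 40), so 120 ∤ 40.

(⟹) If 120 ∣ s, write s = 120q. Since 120 = 15·8, s = 8·(15q), so 8 ∣ s; and since 120 = 24·5, s = 5·(24q), so 5 ∣ s.

Only the forward implication holds.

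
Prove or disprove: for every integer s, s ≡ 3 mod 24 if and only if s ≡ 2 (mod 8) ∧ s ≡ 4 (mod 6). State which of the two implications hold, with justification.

Neither direction holds.

Forward direction. This fails: s = 3 gives 3 ≡ 3 (mod 24) but 3 ≡ 3 (mod 8), so the conjunction on the right does not hold.

Converse. This fails: s = 10 satisfies both congruences on the right (10 ≡ 2 mod 8 and 10 ≡ 4 mod 6) yet 10 ≡ 10 (mod 24), not 3.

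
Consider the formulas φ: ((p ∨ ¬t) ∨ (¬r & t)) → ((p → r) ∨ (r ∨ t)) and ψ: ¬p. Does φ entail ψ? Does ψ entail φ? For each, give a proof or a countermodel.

Only the reverse direction holds.

Converse. Assume the antecedent. If p is true, the antecedent cannot hold. If p is false, the consequent reduces to true regardless of the other variables. Either way the consequent holds.

Forward direction. This fails. Under p = T, t = T, r = F, the left side is true but the right side is false.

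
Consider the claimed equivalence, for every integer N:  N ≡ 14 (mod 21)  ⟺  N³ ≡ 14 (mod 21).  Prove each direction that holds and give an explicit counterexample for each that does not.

Both directions hold.

[⇒] Suppose N ≡ 14 (mod 21). Write N = 21j + 14. Then (21j + 14)³ = 9261j³ + 18522j² + 12348j + 2744 = 21(441j³ + 882j² + 588j + 130) + 14, so N³ ≡ 14 (mod 21).

[⇐] Conversely, suppose N³ ≡ 14 (mod 21). The only residue r in {0, …, 20} with r³ ≡ 14 (mod 21) is r = 14, so N ≡ 14 (mod 21).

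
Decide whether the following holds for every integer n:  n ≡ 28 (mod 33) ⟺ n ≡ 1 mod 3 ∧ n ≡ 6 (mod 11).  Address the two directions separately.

Forward direction. Suppose n ≡ 28 (mod 33); write n = 33j + 28. Since 3 ∣ 33, reducing mod 3 gives n ≡ 28 ≡ 1 (mod 3); since 11 ∣ 33, reducing mod 11 gives n ≡ 28 ≡ 6 (mod 11).

Converse. If n ≡ 1 (mod 3) and n ≡ 6 (mod 11), then by the Chinese remainder theorem n ≡ 28 (mod 33). This is exactly n ≡ 28 (mod 33).

Both directions hold.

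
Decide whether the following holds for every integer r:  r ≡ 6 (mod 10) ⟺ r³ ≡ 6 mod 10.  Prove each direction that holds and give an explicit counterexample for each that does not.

(→) Suppose r ≡ 6 (mod 10). Write r = 10j + 6. Then (10j + 6)³ = 1000j³ + 1800j² + 1080j + 216 = 10(100j³ + 180j² + 108j + 21) + 6, so r³ ≡ 6 (mod 10).

(←) For the converse, argue contrapositively. If r ≢ 6 (mod 10), then r is congruent to one of 0, 1, 2, 3, 4, 5, 7, 8, 9 modulo 10, and these give r³ ≡ 0, 1, 8, 7, 4, 5, 3, 2, 9 respectively — never 6.

Equivalent; both directions hold.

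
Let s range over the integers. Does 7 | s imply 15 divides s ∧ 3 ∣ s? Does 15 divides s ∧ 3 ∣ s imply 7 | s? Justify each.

(⟹) This fails: take s = 7. Certainly 7 ∣ 7, but 15 ∤ 7.

(⟸) This fails: take s = 15. Both 15 ∣ 15 and 3 ∣ 15, yet 15 is not a multiple of 7 (since 15 = 2·7 + 1), so 7 ∤ 15.

(⇒) fails and (⇐) fails.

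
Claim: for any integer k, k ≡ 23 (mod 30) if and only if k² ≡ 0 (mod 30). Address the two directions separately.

(⇒) This fails: take k = 23. Then 23 ≡ 23 (mod 30), but 23² = 529 ≡ 19 (mod 30), not 0.

(⇐) This fails: take k = 0. Then 0² = 0 ≡ 0 (mod 30), yet 0 ≡ 0 (mod 30), not 23.

Neither direction holds.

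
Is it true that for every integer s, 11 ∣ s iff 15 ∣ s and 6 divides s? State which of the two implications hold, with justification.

Neither implication holds.

(⟹) This fails: take s = 11. Certainly 11 ∣ 11, but 15 ∤ 11.

(⟸) This fails: take s = 30. Both 15 ∣ 30 and 6 ∣ 30, yet 30 is not a multiple of 11 (since 30 = 2·11 + 8), so 11 ∤ 30.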